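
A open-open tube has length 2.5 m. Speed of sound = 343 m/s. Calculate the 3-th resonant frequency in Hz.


Given values:
  Tube type: open-open, L = 2.5 m, c = 343 m/s, n = 3
Formula: f_n = n * c / (2 * L)
Compute 2 * L = 2 * 2.5 = 5.0
f = 3 * 343 / 5.0
f = 205.8

205.8 Hz


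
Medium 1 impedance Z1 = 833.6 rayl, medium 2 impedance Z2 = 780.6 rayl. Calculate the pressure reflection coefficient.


Given values:
  Z1 = 833.6 rayl, Z2 = 780.6 rayl
Formula: R = (Z2 - Z1) / (Z2 + Z1)
Numerator: Z2 - Z1 = 780.6 - 833.6 = -53.0
Denominator: Z2 + Z1 = 780.6 + 833.6 = 1614.2
R = -53.0 / 1614.2 = -0.0328

-0.0328


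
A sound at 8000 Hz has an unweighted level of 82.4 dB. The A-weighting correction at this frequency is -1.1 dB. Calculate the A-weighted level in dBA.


Given values:
  SPL = 82.4 dB
  A-weighting at 8000 Hz = -1.1 dB
Formula: L_A = SPL + A_weight
L_A = 82.4 + (-1.1)
L_A = 81.3

81.3 dBA


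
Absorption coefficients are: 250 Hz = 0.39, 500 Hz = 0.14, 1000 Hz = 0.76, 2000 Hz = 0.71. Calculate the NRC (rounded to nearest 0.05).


Given values:
  a_250 = 0.39, a_500 = 0.14
  a_1000 = 0.76, a_2000 = 0.71
Formula: NRC = (a250 + a500 + a1000 + a2000) / 4
Sum = 0.39 + 0.14 + 0.76 + 0.71 = 2.0
NRC = 2.0 / 4 = 0.5
Rounded to nearest 0.05: 0.5

0.5


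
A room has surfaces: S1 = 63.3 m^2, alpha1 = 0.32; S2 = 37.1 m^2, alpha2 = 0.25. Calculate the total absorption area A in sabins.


Given surfaces:
  Surface 1: 63.3 * 0.32 = 20.256
  Surface 2: 37.1 * 0.25 = 9.275
Formula: A = sum(Si * alpha_i)
A = 20.256 + 9.275
A = 29.53

29.53 sabins


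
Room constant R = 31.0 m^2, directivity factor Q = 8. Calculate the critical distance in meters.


Given values:
  R = 31.0 m^2, Q = 8
Formula: d_c = 0.141 * sqrt(Q * R)
Compute Q * R = 8 * 31.0 = 248.0
Compute sqrt(248.0) = 15.748
d_c = 0.141 * 15.748 = 2.22

2.22 m


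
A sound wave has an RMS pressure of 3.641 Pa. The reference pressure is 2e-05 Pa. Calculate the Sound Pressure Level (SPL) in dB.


Given values:
  p = 3.641 Pa
  p_ref = 2e-05 Pa
Formula: SPL = 20 * log10(p / p_ref)
Compute ratio: p / p_ref = 3.641 / 2e-05 = 182050
Compute log10: log10(182050) = 5.260191
Multiply: SPL = 20 * 5.260191 = 105.2

105.2 dB


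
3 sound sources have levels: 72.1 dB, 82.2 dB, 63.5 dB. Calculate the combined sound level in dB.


Formula: L_total = 10 * log10( sum(10^(Li/10)) )
  Source 1: 10^(72.1/10) = 16218100.9736
  Source 2: 10^(82.2/10) = 165958690.7438
  Source 3: 10^(63.5/10) = 2238721.1386
Sum of linear values = 184415512.856
L_total = 10 * log10(184415512.856) = 82.66

82.66 dB


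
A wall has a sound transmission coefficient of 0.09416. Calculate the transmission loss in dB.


Given values:
  tau = 0.09416
Formula: TL = 10 * log10(1 / tau)
Compute 1 / tau = 1 / 0.09416 = 10.6202
Compute log10(10.6202) = 1.026133
TL = 10 * 1.026133 = 10.26

10.26 dB


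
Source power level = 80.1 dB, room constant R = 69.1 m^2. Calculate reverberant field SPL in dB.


Given values:
  Lw = 80.1 dB, R = 69.1 m^2
Formula: SPL = Lw + 10 * log10(4 / R)
Compute 4 / R = 4 / 69.1 = 0.057887
Compute 10 * log10(0.057887) = -12.3742
SPL = 80.1 + (-12.3742) = 67.73

67.73 dB


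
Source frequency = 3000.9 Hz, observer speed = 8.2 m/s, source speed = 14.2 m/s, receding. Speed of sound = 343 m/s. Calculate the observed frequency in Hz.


Given values:
  f_s = 3000.9 Hz, v_o = 8.2 m/s, v_s = 14.2 m/s
  Direction: receding
Formula: f_o = f_s * (c - v_o) / (c + v_s)
Numerator: c - v_o = 343 - 8.2 = 334.8
Denominator: c + v_s = 343 + 14.2 = 357.2
f_o = 3000.9 * 334.8 / 357.2 = 2812.71

2812.71 Hz


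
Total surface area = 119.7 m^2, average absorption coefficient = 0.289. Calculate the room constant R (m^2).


Given values:
  S = 119.7 m^2, alpha = 0.289
Formula: R = S * alpha / (1 - alpha)
Numerator: 119.7 * 0.289 = 34.5933
Denominator: 1 - 0.289 = 0.711
R = 34.5933 / 0.711 = 48.65

48.65 m^2


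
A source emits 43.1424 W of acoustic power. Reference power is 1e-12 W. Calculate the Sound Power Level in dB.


Given values:
  W = 43.1424 W
  W_ref = 1e-12 W
Formula: SWL = 10 * log10(W / W_ref)
Compute ratio: W / W_ref = 43142400000000
Compute log10: log10(43142400000000) = 13.634904
Multiply: SWL = 10 * 13.634904 = 136.35

136.35 dB


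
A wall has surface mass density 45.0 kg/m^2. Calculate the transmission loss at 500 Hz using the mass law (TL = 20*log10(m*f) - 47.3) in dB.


Given values:
  m = 45.0 kg/m^2, f = 500 Hz
Formula: TL = 20 * log10(m * f) - 47.3
Compute m * f = 45.0 * 500 = 22500.0
Compute log10(22500.0) = 4.352183
Compute 20 * 4.352183 = 87.0437
TL = 87.0437 - 47.3 = 39.74

39.74 dB


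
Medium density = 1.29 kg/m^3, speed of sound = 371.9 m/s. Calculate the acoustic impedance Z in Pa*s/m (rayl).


Given values:
  rho = 1.29 kg/m^3
  c = 371.9 m/s
Formula: Z = rho * c
Z = 1.29 * 371.9
Z = 479.75

479.75 rayl


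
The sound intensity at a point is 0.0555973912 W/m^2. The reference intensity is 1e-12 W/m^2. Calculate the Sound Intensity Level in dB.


Given values:
  I = 0.0555973912 W/m^2
  I_ref = 1e-12 W/m^2
Formula: SIL = 10 * log10(I / I_ref)
Compute ratio: I / I_ref = 55597391200
Compute log10: log10(55597391200) = 10.745054
Multiply: SIL = 10 * 10.745054 = 107.45

107.45 dB


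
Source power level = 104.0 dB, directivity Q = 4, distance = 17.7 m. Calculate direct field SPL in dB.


Given values:
  Lw = 104.0 dB, Q = 4, r = 17.7 m
Formula: SPL = Lw + 10 * log10(Q / (4 * pi * r^2))
Compute 4 * pi * r^2 = 4 * pi * 17.7^2 = 3936.9182
Compute Q / denom = 4 / 3936.9182 = 0.00101602
Compute 10 * log10(0.00101602) = -29.931
SPL = 104.0 + (-29.931) = 74.07

74.07 dB


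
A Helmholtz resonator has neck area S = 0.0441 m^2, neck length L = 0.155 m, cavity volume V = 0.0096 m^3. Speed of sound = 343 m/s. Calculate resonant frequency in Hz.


Given values:
  S = 0.0441 m^2, L = 0.155 m, V = 0.0096 m^3, c = 343 m/s
Formula: f = (c / (2*pi)) * sqrt(S / (V * L))
Compute V * L = 0.0096 * 0.155 = 0.001488
Compute S / (V * L) = 0.0441 / 0.001488 = 29.6371
Compute sqrt(29.6371) = 5.443997
Compute c / (2*pi) = 343 / 6.283185 = 54.590148
f = 54.590148 * 5.443997 = 297.19

297.19 Hz


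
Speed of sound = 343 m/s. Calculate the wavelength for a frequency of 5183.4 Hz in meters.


Given values:
  c = 343 m/s, f = 5183.4 Hz
Formula: lambda = c / f
lambda = 343 / 5183.4
lambda = 0.0662

0.0662 m


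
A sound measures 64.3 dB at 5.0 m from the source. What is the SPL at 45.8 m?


Given values:
  SPL1 = 64.3 dB, r1 = 5.0 m, r2 = 45.8 m
Formula: SPL2 = SPL1 - 20 * log10(r2 / r1)
Compute ratio: r2 / r1 = 45.8 / 5.0 = 9.16
Compute log10: log10(9.16) = 0.961895
Compute drop: 20 * 0.961895 = 19.2379
SPL2 = 64.3 - 19.2379 = 45.06

45.06 dB


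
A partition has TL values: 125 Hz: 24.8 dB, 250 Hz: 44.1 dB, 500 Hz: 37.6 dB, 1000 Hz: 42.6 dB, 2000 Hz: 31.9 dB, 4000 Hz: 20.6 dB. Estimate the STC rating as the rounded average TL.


Given TL values at each frequency:
  125 Hz: 24.8 dB
  250 Hz: 44.1 dB
  500 Hz: 37.6 dB
  1000 Hz: 42.6 dB
  2000 Hz: 31.9 dB
  4000 Hz: 20.6 dB
Formula: STC ~ round(average of TL values)
Sum = 24.8 + 44.1 + 37.6 + 42.6 + 31.9 + 20.6 = 201.6
Average = 201.6 / 6 = 33.6
Rounded: 34

34


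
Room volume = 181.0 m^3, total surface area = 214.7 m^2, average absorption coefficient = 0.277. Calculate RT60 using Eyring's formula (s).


Given values:
  V = 181.0 m^3, S = 214.7 m^2, alpha = 0.277
Formula: RT60 = 0.161 * V / (-S * ln(1 - alpha))
Compute ln(1 - 0.277) = ln(0.723) = -0.324346
Denominator: -214.7 * -0.324346 = 69.6371
Numerator: 0.161 * 181.0 = 29.141
RT60 = 29.141 / 69.6371 = 0.418

0.418 s


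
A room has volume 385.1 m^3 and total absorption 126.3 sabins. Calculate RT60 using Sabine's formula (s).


Given values:
  V = 385.1 m^3
  A = 126.3 sabins
Formula: RT60 = 0.161 * V / A
Numerator: 0.161 * 385.1 = 62.0011
RT60 = 62.0011 / 126.3 = 0.491

0.491 s


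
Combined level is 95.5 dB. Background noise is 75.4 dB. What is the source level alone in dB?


Given values:
  L_total = 95.5 dB, L_bg = 75.4 dB
Formula: L_source = 10 * log10(10^(L_total/10) - 10^(L_bg/10))
Convert to linear:
  10^(95.5/10) = 3548133892.3358
  10^(75.4/10) = 34673685.0453
Difference: 3548133892.3358 - 34673685.0453 = 3513460207.2905
L_source = 10 * log10(3513460207.2905) = 95.46

95.46 dB


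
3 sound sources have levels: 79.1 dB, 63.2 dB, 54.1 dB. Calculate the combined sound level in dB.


Formula: L_total = 10 * log10( sum(10^(Li/10)) )
  Source 1: 10^(79.1/10) = 81283051.6164
  Source 2: 10^(63.2/10) = 2089296.1309
  Source 3: 10^(54.1/10) = 257039.5783
Sum of linear values = 83629387.3256
L_total = 10 * log10(83629387.3256) = 79.22

79.22 dB


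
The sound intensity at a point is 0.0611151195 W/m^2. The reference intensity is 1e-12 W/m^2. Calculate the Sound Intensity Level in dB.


Given values:
  I = 0.0611151195 W/m^2
  I_ref = 1e-12 W/m^2
Formula: SIL = 10 * log10(I / I_ref)
Compute ratio: I / I_ref = 61115119500
Compute log10: log10(61115119500) = 10.786149
Multiply: SIL = 10 * 10.786149 = 107.86

107.86 dB


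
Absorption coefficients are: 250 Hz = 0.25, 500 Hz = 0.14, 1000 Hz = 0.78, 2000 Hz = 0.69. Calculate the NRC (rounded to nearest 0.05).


Given values:
  a_250 = 0.25, a_500 = 0.14
  a_1000 = 0.78, a_2000 = 0.69
Formula: NRC = (a250 + a500 + a1000 + a2000) / 4
Sum = 0.25 + 0.14 + 0.78 + 0.69 = 1.86
NRC = 1.86 / 4 = 0.465
Rounded to nearest 0.05: 0.45

0.45


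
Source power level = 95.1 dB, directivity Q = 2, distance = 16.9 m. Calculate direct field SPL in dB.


Given values:
  Lw = 95.1 dB, Q = 2, r = 16.9 m
Formula: SPL = Lw + 10 * log10(Q / (4 * pi * r^2))
Compute 4 * pi * r^2 = 4 * pi * 16.9^2 = 3589.0811
Compute Q / denom = 2 / 3589.0811 = 0.00055725
Compute 10 * log10(0.00055725) = -32.5395
SPL = 95.1 + (-32.5395) = 62.56

62.56 dB


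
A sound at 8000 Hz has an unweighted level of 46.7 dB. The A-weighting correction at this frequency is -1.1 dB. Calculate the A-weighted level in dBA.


Given values:
  SPL = 46.7 dB
  A-weighting at 8000 Hz = -1.1 dB
Formula: L_A = SPL + A_weight
L_A = 46.7 + (-1.1)
L_A = 45.6

45.6 dBA


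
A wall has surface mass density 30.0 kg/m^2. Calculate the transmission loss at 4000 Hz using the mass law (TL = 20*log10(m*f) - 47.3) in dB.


Given values:
  m = 30.0 kg/m^2, f = 4000 Hz
Formula: TL = 20 * log10(m * f) - 47.3
Compute m * f = 30.0 * 4000 = 120000.0
Compute log10(120000.0) = 5.079181
Compute 20 * 5.079181 = 101.5836
TL = 101.5836 - 47.3 = 54.28

54.28 dB


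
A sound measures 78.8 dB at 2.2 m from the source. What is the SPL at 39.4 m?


Given values:
  SPL1 = 78.8 dB, r1 = 2.2 m, r2 = 39.4 m
Formula: SPL2 = SPL1 - 20 * log10(r2 / r1)
Compute ratio: r2 / r1 = 39.4 / 2.2 = 17.9091
Compute log10: log10(17.9091) = 1.253074
Compute drop: 20 * 1.253074 = 25.0615
SPL2 = 78.8 - 25.0615 = 53.74

53.74 dB


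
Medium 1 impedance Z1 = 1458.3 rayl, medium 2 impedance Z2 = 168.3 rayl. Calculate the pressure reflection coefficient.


Given values:
  Z1 = 1458.3 rayl, Z2 = 168.3 rayl
Formula: R = (Z2 - Z1) / (Z2 + Z1)
Numerator: Z2 - Z1 = 168.3 - 1458.3 = -1290.0
Denominator: Z2 + Z1 = 168.3 + 1458.3 = 1626.6
R = -1290.0 / 1626.6 = -0.7931

-0.7931


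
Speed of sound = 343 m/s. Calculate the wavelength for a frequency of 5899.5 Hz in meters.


Given values:
  c = 343 m/s, f = 5899.5 Hz
Formula: lambda = c / f
lambda = 343 / 5899.5
lambda = 0.0581

0.0581 m


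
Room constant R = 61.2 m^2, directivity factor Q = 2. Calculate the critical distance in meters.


Given values:
  R = 61.2 m^2, Q = 2
Formula: d_c = 0.141 * sqrt(Q * R)
Compute Q * R = 2 * 61.2 = 122.4
Compute sqrt(122.4) = 11.0635
d_c = 0.141 * 11.0635 = 1.56

1.56 m


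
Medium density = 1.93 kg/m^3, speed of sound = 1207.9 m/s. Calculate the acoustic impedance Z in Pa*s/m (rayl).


Given values:
  rho = 1.93 kg/m^3
  c = 1207.9 m/s
Formula: Z = rho * c
Z = 1.93 * 1207.9
Z = 2331.25

2331.25 rayl


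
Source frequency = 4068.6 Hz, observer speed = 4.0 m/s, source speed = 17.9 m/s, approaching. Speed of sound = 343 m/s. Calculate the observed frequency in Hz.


Given values:
  f_s = 4068.6 Hz, v_o = 4.0 m/s, v_s = 17.9 m/s
  Direction: approaching
Formula: f_o = f_s * (c + v_o) / (c - v_s)
Numerator: c + v_o = 343 + 4.0 = 347.0
Denominator: c - v_s = 343 - 17.9 = 325.1
f_o = 4068.6 * 347.0 / 325.1 = 4342.68

4342.68 Hz


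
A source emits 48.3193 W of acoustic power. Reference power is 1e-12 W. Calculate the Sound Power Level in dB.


Given values:
  W = 48.3193 W
  W_ref = 1e-12 W
Formula: SWL = 10 * log10(W / W_ref)
Compute ratio: W / W_ref = 48319300000000
Compute log10: log10(48319300000000) = 13.684121
Multiply: SWL = 10 * 13.684121 = 136.84

136.84 dB


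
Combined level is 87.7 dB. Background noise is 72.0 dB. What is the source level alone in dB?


Given values:
  L_total = 87.7 dB, L_bg = 72.0 dB
Formula: L_source = 10 * log10(10^(L_total/10) - 10^(L_bg/10))
Convert to linear:
  10^(87.7/10) = 588843655.3556
  10^(72.0/10) = 15848931.9246
Difference: 588843655.3556 - 15848931.9246 = 572994723.431
L_source = 10 * log10(572994723.431) = 87.58

87.58 dB


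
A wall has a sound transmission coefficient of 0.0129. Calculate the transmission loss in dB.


Given values:
  tau = 0.0129
Formula: TL = 10 * log10(1 / tau)
Compute 1 / tau = 1 / 0.0129 = 77.5194
Compute log10(77.5194) = 1.88941
TL = 10 * 1.88941 = 18.89

18.89 dB


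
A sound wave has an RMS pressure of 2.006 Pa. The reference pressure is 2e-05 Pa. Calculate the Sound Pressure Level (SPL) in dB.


Given values:
  p = 2.006 Pa
  p_ref = 2e-05 Pa
Formula: SPL = 20 * log10(p / p_ref)
Compute ratio: p / p_ref = 2.006 / 2e-05 = 100300
Compute log10: log10(100300) = 5.001301
Multiply: SPL = 20 * 5.001301 = 100.03

100.03 dB


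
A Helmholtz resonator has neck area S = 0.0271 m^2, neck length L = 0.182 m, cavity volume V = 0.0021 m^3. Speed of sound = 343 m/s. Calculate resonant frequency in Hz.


Given values:
  S = 0.0271 m^2, L = 0.182 m, V = 0.0021 m^3, c = 343 m/s
Formula: f = (c / (2*pi)) * sqrt(S / (V * L))
Compute V * L = 0.0021 * 0.182 = 0.0003822
Compute S / (V * L) = 0.0271 / 0.0003822 = 70.9053
Compute sqrt(70.9053) = 8.420528
Compute c / (2*pi) = 343 / 6.283185 = 54.590148
f = 54.590148 * 8.420528 = 459.68

459.68 Hz


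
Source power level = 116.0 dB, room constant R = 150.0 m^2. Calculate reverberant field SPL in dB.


Given values:
  Lw = 116.0 dB, R = 150.0 m^2
Formula: SPL = Lw + 10 * log10(4 / R)
Compute 4 / R = 4 / 150.0 = 0.026667
Compute 10 * log10(0.026667) = -15.7403
SPL = 116.0 + (-15.7403) = 100.26

100.26 dB


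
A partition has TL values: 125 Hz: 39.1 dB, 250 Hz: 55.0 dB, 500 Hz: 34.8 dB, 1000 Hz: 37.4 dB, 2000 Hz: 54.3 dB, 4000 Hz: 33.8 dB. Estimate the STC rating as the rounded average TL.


Given TL values at each frequency:
  125 Hz: 39.1 dB
  250 Hz: 55.0 dB
  500 Hz: 34.8 dB
  1000 Hz: 37.4 dB
  2000 Hz: 54.3 dB
  4000 Hz: 33.8 dB
Formula: STC ~ round(average of TL values)
Sum = 39.1 + 55.0 + 34.8 + 37.4 + 54.3 + 33.8 = 254.4
Average = 254.4 / 6 = 42.4
Rounded: 42

42


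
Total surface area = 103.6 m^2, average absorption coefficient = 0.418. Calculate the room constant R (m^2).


Given values:
  S = 103.6 m^2, alpha = 0.418
Formula: R = S * alpha / (1 - alpha)
Numerator: 103.6 * 0.418 = 43.3048
Denominator: 1 - 0.418 = 0.582
R = 43.3048 / 0.582 = 74.41

74.41 m^2


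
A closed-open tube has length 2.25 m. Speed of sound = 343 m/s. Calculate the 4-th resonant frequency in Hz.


Given values:
  Tube type: closed-open, L = 2.25 m, c = 343 m/s, n = 4
Formula: f_n = (2n - 1) * c / (4 * L)
Compute 2n - 1 = 2*4 - 1 = 7
Compute 4 * L = 4 * 2.25 = 9.0
f = 7 * 343 / 9.0
f = 266.78

266.78 Hz


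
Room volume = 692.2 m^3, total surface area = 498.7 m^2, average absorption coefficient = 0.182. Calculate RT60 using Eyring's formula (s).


Given values:
  V = 692.2 m^3, S = 498.7 m^2, alpha = 0.182
Formula: RT60 = 0.161 * V / (-S * ln(1 - alpha))
Compute ln(1 - 0.182) = ln(0.818) = -0.200893
Denominator: -498.7 * -0.200893 = 100.1853
Numerator: 0.161 * 692.2 = 111.4442
RT60 = 111.4442 / 100.1853 = 1.112

1.112 s


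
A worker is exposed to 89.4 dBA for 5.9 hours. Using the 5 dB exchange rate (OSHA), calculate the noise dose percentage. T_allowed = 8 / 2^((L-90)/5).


Given values:
  L = 89.4 dBA, T = 5.9 hours
Formula: T_allowed = 8 / 2^((L - 90) / 5)
Compute exponent: (89.4 - 90) / 5 = -0.12
Compute 2^(-0.12) = 0.920188
T_allowed = 8 / 0.920188 = 8.693876 hours
Dose = (T / T_allowed) * 100
Dose = (5.9 / 8.693876) * 100 = 67.86

67.86 %


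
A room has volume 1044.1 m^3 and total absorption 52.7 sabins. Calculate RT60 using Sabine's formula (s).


Given values:
  V = 1044.1 m^3
  A = 52.7 sabins
Formula: RT60 = 0.161 * V / A
Numerator: 0.161 * 1044.1 = 168.1001
RT60 = 168.1001 / 52.7 = 3.19

3.19 s


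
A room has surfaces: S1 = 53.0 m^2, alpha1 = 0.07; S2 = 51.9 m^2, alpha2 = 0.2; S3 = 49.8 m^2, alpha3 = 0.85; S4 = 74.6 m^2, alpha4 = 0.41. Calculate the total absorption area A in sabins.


Given surfaces:
  Surface 1: 53.0 * 0.07 = 3.71
  Surface 2: 51.9 * 0.2 = 10.38
  Surface 3: 49.8 * 0.85 = 42.33
  Surface 4: 74.6 * 0.41 = 30.586
Formula: A = sum(Si * alpha_i)
A = 3.71 + 10.38 + 42.33 + 30.586
A = 87.01

87.01 sabins


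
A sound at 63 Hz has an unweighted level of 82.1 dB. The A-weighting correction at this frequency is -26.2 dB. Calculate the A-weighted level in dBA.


Given values:
  SPL = 82.1 dB
  A-weighting at 63 Hz = -26.2 dB
Formula: L_A = SPL + A_weight
L_A = 82.1 + (-26.2)
L_A = 55.9

55.9 dBA


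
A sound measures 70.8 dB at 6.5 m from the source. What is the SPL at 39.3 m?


Given values:
  SPL1 = 70.8 dB, r1 = 6.5 m, r2 = 39.3 m
Formula: SPL2 = SPL1 - 20 * log10(r2 / r1)
Compute ratio: r2 / r1 = 39.3 / 6.5 = 6.0462
Compute log10: log10(6.0462) = 0.781483
Compute drop: 20 * 0.781483 = 15.6297
SPL2 = 70.8 - 15.6297 = 55.17

55.17 dB


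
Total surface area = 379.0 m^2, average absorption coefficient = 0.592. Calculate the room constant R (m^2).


Given values:
  S = 379.0 m^2, alpha = 0.592
Formula: R = S * alpha / (1 - alpha)
Numerator: 379.0 * 0.592 = 224.368
Denominator: 1 - 0.592 = 0.408
R = 224.368 / 0.408 = 549.92

549.92 m^2


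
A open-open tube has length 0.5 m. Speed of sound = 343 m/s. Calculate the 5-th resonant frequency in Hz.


Given values:
  Tube type: open-open, L = 0.5 m, c = 343 m/s, n = 5
Formula: f_n = n * c / (2 * L)
Compute 2 * L = 2 * 0.5 = 1.0
f = 5 * 343 / 1.0
f = 1715.0

1715.0 Hz


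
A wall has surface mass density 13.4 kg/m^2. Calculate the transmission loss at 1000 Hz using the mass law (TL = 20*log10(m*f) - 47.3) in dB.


Given values:
  m = 13.4 kg/m^2, f = 1000 Hz
Formula: TL = 20 * log10(m * f) - 47.3
Compute m * f = 13.4 * 1000 = 13400.0
Compute log10(13400.0) = 4.127105
Compute 20 * 4.127105 = 82.5421
TL = 82.5421 - 47.3 = 35.24

35.24 dB


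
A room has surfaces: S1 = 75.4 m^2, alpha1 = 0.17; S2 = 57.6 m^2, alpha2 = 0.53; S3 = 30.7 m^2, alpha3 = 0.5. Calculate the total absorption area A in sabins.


Given surfaces:
  Surface 1: 75.4 * 0.17 = 12.818
  Surface 2: 57.6 * 0.53 = 30.528
  Surface 3: 30.7 * 0.5 = 15.35
Formula: A = sum(Si * alpha_i)
A = 12.818 + 30.528 + 15.35
A = 58.7

58.7 sabins


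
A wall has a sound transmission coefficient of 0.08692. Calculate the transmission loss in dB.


Given values:
  tau = 0.08692
Formula: TL = 10 * log10(1 / tau)
Compute 1 / tau = 1 / 0.08692 = 11.5048
Compute log10(11.5048) = 1.060879
TL = 10 * 1.060879 = 10.61

10.61 dB


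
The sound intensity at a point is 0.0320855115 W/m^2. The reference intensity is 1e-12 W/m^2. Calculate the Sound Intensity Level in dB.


Given values:
  I = 0.0320855115 W/m^2
  I_ref = 1e-12 W/m^2
Formula: SIL = 10 * log10(I / I_ref)
Compute ratio: I / I_ref = 32085511500
Compute log10: log10(32085511500) = 10.506309
Multiply: SIL = 10 * 10.506309 = 105.06

105.06 dB


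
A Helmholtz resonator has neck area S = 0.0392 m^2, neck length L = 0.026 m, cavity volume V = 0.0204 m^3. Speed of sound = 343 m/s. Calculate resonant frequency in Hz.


Given values:
  S = 0.0392 m^2, L = 0.026 m, V = 0.0204 m^3, c = 343 m/s
Formula: f = (c / (2*pi)) * sqrt(S / (V * L))
Compute V * L = 0.0204 * 0.026 = 0.0005304
Compute S / (V * L) = 0.0392 / 0.0005304 = 73.9065
Compute sqrt(73.9065) = 8.596889
Compute c / (2*pi) = 343 / 6.283185 = 54.590148
f = 54.590148 * 8.596889 = 469.31

469.31 Hz


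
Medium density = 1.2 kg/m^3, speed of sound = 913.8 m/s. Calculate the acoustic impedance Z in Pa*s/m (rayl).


Given values:
  rho = 1.2 kg/m^3
  c = 913.8 m/s
Formula: Z = rho * c
Z = 1.2 * 913.8
Z = 1096.56

1096.56 rayl


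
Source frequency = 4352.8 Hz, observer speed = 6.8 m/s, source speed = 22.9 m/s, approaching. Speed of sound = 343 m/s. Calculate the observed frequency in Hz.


Given values:
  f_s = 4352.8 Hz, v_o = 6.8 m/s, v_s = 22.9 m/s
  Direction: approaching
Formula: f_o = f_s * (c + v_o) / (c - v_s)
Numerator: c + v_o = 343 + 6.8 = 349.8
Denominator: c - v_s = 343 - 22.9 = 320.1
f_o = 4352.8 * 349.8 / 320.1 = 4756.67

4756.67 Hz


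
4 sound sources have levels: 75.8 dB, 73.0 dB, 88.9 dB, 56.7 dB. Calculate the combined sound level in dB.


Formula: L_total = 10 * log10( sum(10^(Li/10)) )
  Source 1: 10^(75.8/10) = 38018939.6321
  Source 2: 10^(73.0/10) = 19952623.1497
  Source 3: 10^(88.9/10) = 776247116.6287
  Source 4: 10^(56.7/10) = 467735.1413
Sum of linear values = 834686414.5518
L_total = 10 * log10(834686414.5518) = 89.22

89.22 dB


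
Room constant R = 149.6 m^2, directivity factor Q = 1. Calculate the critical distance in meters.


Given values:
  R = 149.6 m^2, Q = 1
Formula: d_c = 0.141 * sqrt(Q * R)
Compute Q * R = 1 * 149.6 = 149.6
Compute sqrt(149.6) = 12.2311
d_c = 0.141 * 12.2311 = 1.725

1.725 m


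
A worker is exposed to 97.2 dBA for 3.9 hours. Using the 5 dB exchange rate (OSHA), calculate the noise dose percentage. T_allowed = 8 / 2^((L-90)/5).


Given values:
  L = 97.2 dBA, T = 3.9 hours
Formula: T_allowed = 8 / 2^((L - 90) / 5)
Compute exponent: (97.2 - 90) / 5 = 1.44
Compute 2^(1.44) = 2.713209
T_allowed = 8 / 2.713209 = 2.948538 hours
Dose = (T / T_allowed) * 100
Dose = (3.9 / 2.948538) * 100 = 132.27

132.27 %


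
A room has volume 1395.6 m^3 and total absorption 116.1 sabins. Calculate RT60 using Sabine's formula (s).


Given values:
  V = 1395.6 m^3
  A = 116.1 sabins
Formula: RT60 = 0.161 * V / A
Numerator: 0.161 * 1395.6 = 224.6916
RT60 = 224.6916 / 116.1 = 1.935

1.935 s


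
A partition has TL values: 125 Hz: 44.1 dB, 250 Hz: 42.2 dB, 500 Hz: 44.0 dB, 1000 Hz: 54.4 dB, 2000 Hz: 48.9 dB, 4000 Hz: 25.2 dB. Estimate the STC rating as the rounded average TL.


Given TL values at each frequency:
  125 Hz: 44.1 dB
  250 Hz: 42.2 dB
  500 Hz: 44.0 dB
  1000 Hz: 54.4 dB
  2000 Hz: 48.9 dB
  4000 Hz: 25.2 dB
Formula: STC ~ round(average of TL values)
Sum = 44.1 + 42.2 + 44.0 + 54.4 + 48.9 + 25.2 = 258.8
Average = 258.8 / 6 = 43.13
Rounded: 43

43


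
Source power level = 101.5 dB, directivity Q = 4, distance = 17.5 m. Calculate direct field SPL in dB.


Given values:
  Lw = 101.5 dB, Q = 4, r = 17.5 m
Formula: SPL = Lw + 10 * log10(Q / (4 * pi * r^2))
Compute 4 * pi * r^2 = 4 * pi * 17.5^2 = 3848.451
Compute Q / denom = 4 / 3848.451 = 0.00103938
Compute 10 * log10(0.00103938) = -29.8323
SPL = 101.5 + (-29.8323) = 71.67

71.67 dB


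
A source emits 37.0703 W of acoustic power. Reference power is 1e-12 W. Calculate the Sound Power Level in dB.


Given values:
  W = 37.0703 W
  W_ref = 1e-12 W
Formula: SWL = 10 * log10(W / W_ref)
Compute ratio: W / W_ref = 37070300000000
Compute log10: log10(37070300000000) = 13.569026
Multiply: SWL = 10 * 13.569026 = 135.69

135.69 dB


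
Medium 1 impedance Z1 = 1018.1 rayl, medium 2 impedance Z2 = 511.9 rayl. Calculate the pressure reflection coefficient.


Given values:
  Z1 = 1018.1 rayl, Z2 = 511.9 rayl
Formula: R = (Z2 - Z1) / (Z2 + Z1)
Numerator: Z2 - Z1 = 511.9 - 1018.1 = -506.2
Denominator: Z2 + Z1 = 511.9 + 1018.1 = 1530.0
R = -506.2 / 1530.0 = -0.3308

-0.3308


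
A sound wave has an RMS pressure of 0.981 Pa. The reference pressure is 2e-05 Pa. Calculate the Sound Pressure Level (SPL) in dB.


Given values:
  p = 0.981 Pa
  p_ref = 2e-05 Pa
Formula: SPL = 20 * log10(p / p_ref)
Compute ratio: p / p_ref = 0.981 / 2e-05 = 49050
Compute log10: log10(49050) = 4.690639
Multiply: SPL = 20 * 4.690639 = 93.81

93.81 dB


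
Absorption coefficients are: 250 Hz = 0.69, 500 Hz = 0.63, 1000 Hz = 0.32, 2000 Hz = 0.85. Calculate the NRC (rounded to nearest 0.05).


Given values:
  a_250 = 0.69, a_500 = 0.63
  a_1000 = 0.32, a_2000 = 0.85
Formula: NRC = (a250 + a500 + a1000 + a2000) / 4
Sum = 0.69 + 0.63 + 0.32 + 0.85 = 2.49
NRC = 2.49 / 4 = 0.6225
Rounded to nearest 0.05: 0.6

0.6


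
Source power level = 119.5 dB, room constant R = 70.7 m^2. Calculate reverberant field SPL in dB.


Given values:
  Lw = 119.5 dB, R = 70.7 m^2
Formula: SPL = Lw + 10 * log10(4 / R)
Compute 4 / R = 4 / 70.7 = 0.056577
Compute 10 * log10(0.056577) = -12.4736
SPL = 119.5 + (-12.4736) = 107.03

107.03 dB


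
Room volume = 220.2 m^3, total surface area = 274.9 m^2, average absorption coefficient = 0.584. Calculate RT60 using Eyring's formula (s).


Given values:
  V = 220.2 m^3, S = 274.9 m^2, alpha = 0.584
Formula: RT60 = 0.161 * V / (-S * ln(1 - alpha))
Compute ln(1 - 0.584) = ln(0.416) = -0.87707
Denominator: -274.9 * -0.87707 = 241.1065
Numerator: 0.161 * 220.2 = 35.4522
RT60 = 35.4522 / 241.1065 = 0.147

0.147 s


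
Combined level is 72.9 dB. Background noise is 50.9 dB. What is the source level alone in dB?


Given values:
  L_total = 72.9 dB, L_bg = 50.9 dB
Formula: L_source = 10 * log10(10^(L_total/10) - 10^(L_bg/10))
Convert to linear:
  10^(72.9/10) = 19498445.9976
  10^(50.9/10) = 123026.8771
Difference: 19498445.9976 - 123026.8771 = 19375419.1205
L_source = 10 * log10(19375419.1205) = 72.87

72.87 dB


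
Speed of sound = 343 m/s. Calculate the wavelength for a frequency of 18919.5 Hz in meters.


Given values:
  c = 343 m/s, f = 18919.5 Hz
Formula: lambda = c / f
lambda = 343 / 18919.5
lambda = 0.0181

0.0181 m


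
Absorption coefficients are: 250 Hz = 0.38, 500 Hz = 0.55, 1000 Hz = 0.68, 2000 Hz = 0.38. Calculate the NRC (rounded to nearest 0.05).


Given values:
  a_250 = 0.38, a_500 = 0.55
  a_1000 = 0.68, a_2000 = 0.38
Formula: NRC = (a250 + a500 + a1000 + a2000) / 4
Sum = 0.38 + 0.55 + 0.68 + 0.38 = 1.99
NRC = 1.99 / 4 = 0.4975
Rounded to nearest 0.05: 0.5

0.5


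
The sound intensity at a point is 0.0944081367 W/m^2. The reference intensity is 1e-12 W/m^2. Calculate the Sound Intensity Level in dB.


Given values:
  I = 0.0944081367 W/m^2
  I_ref = 1e-12 W/m^2
Formula: SIL = 10 * log10(I / I_ref)
Compute ratio: I / I_ref = 94408136700
Compute log10: log10(94408136700) = 10.975009
Multiply: SIL = 10 * 10.975009 = 109.75

109.75 dB


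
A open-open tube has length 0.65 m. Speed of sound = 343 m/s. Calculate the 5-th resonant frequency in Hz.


Given values:
  Tube type: open-open, L = 0.65 m, c = 343 m/s, n = 5
Formula: f_n = n * c / (2 * L)
Compute 2 * L = 2 * 0.65 = 1.3
f = 5 * 343 / 1.3
f = 1319.23

1319.23 Hz


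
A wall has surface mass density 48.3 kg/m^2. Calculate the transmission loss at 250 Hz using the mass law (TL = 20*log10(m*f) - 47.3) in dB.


Given values:
  m = 48.3 kg/m^2, f = 250 Hz
Formula: TL = 20 * log10(m * f) - 47.3
Compute m * f = 48.3 * 250 = 12075.0
Compute log10(12075.0) = 4.081887
Compute 20 * 4.081887 = 81.6377
TL = 81.6377 - 47.3 = 34.34

34.34 dB


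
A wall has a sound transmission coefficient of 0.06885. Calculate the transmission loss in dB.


Given values:
  tau = 0.06885
Formula: TL = 10 * log10(1 / tau)
Compute 1 / tau = 1 / 0.06885 = 14.5243
Compute log10(14.5243) = 1.162095
TL = 10 * 1.162095 = 11.62

11.62 dB


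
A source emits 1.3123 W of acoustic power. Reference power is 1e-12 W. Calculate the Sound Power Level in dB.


Given values:
  W = 1.3123 W
  W_ref = 1e-12 W
Formula: SWL = 10 * log10(W / W_ref)
Compute ratio: W / W_ref = 1312300000000
Compute log10: log10(1312300000000) = 12.118033
Multiply: SWL = 10 * 12.118033 = 121.18

121.18 dB


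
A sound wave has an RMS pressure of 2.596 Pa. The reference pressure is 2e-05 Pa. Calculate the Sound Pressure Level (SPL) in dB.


Given values:
  p = 2.596 Pa
  p_ref = 2e-05 Pa
Formula: SPL = 20 * log10(p / p_ref)
Compute ratio: p / p_ref = 2.596 / 2e-05 = 129800
Compute log10: log10(129800) = 5.113275
Multiply: SPL = 20 * 5.113275 = 102.27

102.27 dB


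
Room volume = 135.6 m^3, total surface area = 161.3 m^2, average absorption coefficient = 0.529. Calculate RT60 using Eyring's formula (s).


Given values:
  V = 135.6 m^3, S = 161.3 m^2, alpha = 0.529
Formula: RT60 = 0.161 * V / (-S * ln(1 - alpha))
Compute ln(1 - 0.529) = ln(0.471) = -0.752897
Denominator: -161.3 * -0.752897 = 121.4423
Numerator: 0.161 * 135.6 = 21.8316
RT60 = 21.8316 / 121.4423 = 0.18

0.18 s


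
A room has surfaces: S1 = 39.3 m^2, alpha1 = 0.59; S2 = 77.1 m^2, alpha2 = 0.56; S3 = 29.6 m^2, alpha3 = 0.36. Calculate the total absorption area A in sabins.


Given surfaces:
  Surface 1: 39.3 * 0.59 = 23.187
  Surface 2: 77.1 * 0.56 = 43.176
  Surface 3: 29.6 * 0.36 = 10.656
Formula: A = sum(Si * alpha_i)
A = 23.187 + 43.176 + 10.656
A = 77.02

77.02 sabins


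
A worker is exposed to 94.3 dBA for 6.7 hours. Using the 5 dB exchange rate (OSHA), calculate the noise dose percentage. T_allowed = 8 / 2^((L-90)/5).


Given values:
  L = 94.3 dBA, T = 6.7 hours
Formula: T_allowed = 8 / 2^((L - 90) / 5)
Compute exponent: (94.3 - 90) / 5 = 0.86
Compute 2^(0.86) = 1.815038
T_allowed = 8 / 1.815038 = 4.407621 hours
Dose = (T / T_allowed) * 100
Dose = (6.7 / 4.407621) * 100 = 152.01

152.01 %


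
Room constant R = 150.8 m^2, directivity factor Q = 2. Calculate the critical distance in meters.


Given values:
  R = 150.8 m^2, Q = 2
Formula: d_c = 0.141 * sqrt(Q * R)
Compute Q * R = 2 * 150.8 = 301.6
Compute sqrt(301.6) = 17.3666
d_c = 0.141 * 17.3666 = 2.449

2.449 m


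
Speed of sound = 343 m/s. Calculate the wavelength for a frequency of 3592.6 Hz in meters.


Given values:
  c = 343 m/s, f = 3592.6 Hz
Formula: lambda = c / f
lambda = 343 / 3592.6
lambda = 0.0955

0.0955 m


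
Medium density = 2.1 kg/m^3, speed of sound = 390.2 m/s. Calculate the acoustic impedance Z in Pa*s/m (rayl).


Given values:
  rho = 2.1 kg/m^3
  c = 390.2 m/s
Formula: Z = rho * c
Z = 2.1 * 390.2
Z = 819.42

819.42 rayl


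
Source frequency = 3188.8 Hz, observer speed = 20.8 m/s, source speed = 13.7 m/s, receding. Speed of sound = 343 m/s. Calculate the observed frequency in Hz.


Given values:
  f_s = 3188.8 Hz, v_o = 20.8 m/s, v_s = 13.7 m/s
  Direction: receding
Formula: f_o = f_s * (c - v_o) / (c + v_s)
Numerator: c - v_o = 343 - 20.8 = 322.2
Denominator: c + v_s = 343 + 13.7 = 356.7
f_o = 3188.8 * 322.2 / 356.7 = 2880.38

2880.38 Hz


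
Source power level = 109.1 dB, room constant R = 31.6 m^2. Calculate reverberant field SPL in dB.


Given values:
  Lw = 109.1 dB, R = 31.6 m^2
Formula: SPL = Lw + 10 * log10(4 / R)
Compute 4 / R = 4 / 31.6 = 0.126582
Compute 10 * log10(0.126582) = -8.9763
SPL = 109.1 + (-8.9763) = 100.12

100.12 dB


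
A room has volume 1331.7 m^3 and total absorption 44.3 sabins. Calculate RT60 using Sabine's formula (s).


Given values:
  V = 1331.7 m^3
  A = 44.3 sabins
Formula: RT60 = 0.161 * V / A
Numerator: 0.161 * 1331.7 = 214.4037
RT60 = 214.4037 / 44.3 = 4.84

4.84 s


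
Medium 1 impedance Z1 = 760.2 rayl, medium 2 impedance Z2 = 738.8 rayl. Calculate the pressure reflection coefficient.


Given values:
  Z1 = 760.2 rayl, Z2 = 738.8 rayl
Formula: R = (Z2 - Z1) / (Z2 + Z1)
Numerator: Z2 - Z1 = 738.8 - 760.2 = -21.4
Denominator: Z2 + Z1 = 738.8 + 760.2 = 1499.0
R = -21.4 / 1499.0 = -0.0143

-0.0143


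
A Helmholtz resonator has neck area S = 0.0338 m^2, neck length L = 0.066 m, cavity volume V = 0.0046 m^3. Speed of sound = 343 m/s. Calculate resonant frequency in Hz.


Given values:
  S = 0.0338 m^2, L = 0.066 m, V = 0.0046 m^3, c = 343 m/s
Formula: f = (c / (2*pi)) * sqrt(S / (V * L))
Compute V * L = 0.0046 * 0.066 = 0.0003036
Compute S / (V * L) = 0.0338 / 0.0003036 = 111.3307
Compute sqrt(111.3307) = 10.551336
Compute c / (2*pi) = 343 / 6.283185 = 54.590148
f = 54.590148 * 10.551336 = 576.0

576.0 Hz


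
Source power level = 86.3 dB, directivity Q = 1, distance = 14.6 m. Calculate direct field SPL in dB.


Given values:
  Lw = 86.3 dB, Q = 1, r = 14.6 m
Formula: SPL = Lw + 10 * log10(Q / (4 * pi * r^2))
Compute 4 * pi * r^2 = 4 * pi * 14.6^2 = 2678.6476
Compute Q / denom = 1 / 2678.6476 = 0.00037332
Compute 10 * log10(0.00037332) = -34.2792
SPL = 86.3 + (-34.2792) = 52.02

52.02 dB


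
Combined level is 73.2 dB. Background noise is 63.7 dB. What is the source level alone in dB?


Given values:
  L_total = 73.2 dB, L_bg = 63.7 dB
Formula: L_source = 10 * log10(10^(L_total/10) - 10^(L_bg/10))
Convert to linear:
  10^(73.2/10) = 20892961.3085
  10^(63.7/10) = 2344228.8153
Difference: 20892961.3085 - 2344228.8153 = 18548732.4932
L_source = 10 * log10(18548732.4932) = 72.68

72.68 dB


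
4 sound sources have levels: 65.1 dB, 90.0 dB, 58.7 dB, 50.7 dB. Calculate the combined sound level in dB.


Formula: L_total = 10 * log10( sum(10^(Li/10)) )
  Source 1: 10^(65.1/10) = 3235936.5693
  Source 2: 10^(90.0/10) = 1000000000.0
  Source 3: 10^(58.7/10) = 741310.2413
  Source 4: 10^(50.7/10) = 117489.7555
Sum of linear values = 1004094736.5661
L_total = 10 * log10(1004094736.5661) = 90.02

90.02 dB


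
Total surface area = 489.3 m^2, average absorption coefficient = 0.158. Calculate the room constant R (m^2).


Given values:
  S = 489.3 m^2, alpha = 0.158
Formula: R = S * alpha / (1 - alpha)
Numerator: 489.3 * 0.158 = 77.3094
Denominator: 1 - 0.158 = 0.842
R = 77.3094 / 0.842 = 91.82

91.82 m^2


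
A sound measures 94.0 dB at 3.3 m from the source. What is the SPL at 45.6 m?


Given values:
  SPL1 = 94.0 dB, r1 = 3.3 m, r2 = 45.6 m
Formula: SPL2 = SPL1 - 20 * log10(r2 / r1)
Compute ratio: r2 / r1 = 45.6 / 3.3 = 13.8182
Compute log10: log10(13.8182) = 1.140451
Compute drop: 20 * 1.140451 = 22.809
SPL2 = 94.0 - 22.809 = 71.19

71.19 dB


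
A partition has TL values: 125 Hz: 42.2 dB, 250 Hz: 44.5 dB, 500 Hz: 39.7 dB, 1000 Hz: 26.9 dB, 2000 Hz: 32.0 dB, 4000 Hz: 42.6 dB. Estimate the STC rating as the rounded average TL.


Given TL values at each frequency:
  125 Hz: 42.2 dB
  250 Hz: 44.5 dB
  500 Hz: 39.7 dB
  1000 Hz: 26.9 dB
  2000 Hz: 32.0 dB
  4000 Hz: 42.6 dB
Formula: STC ~ round(average of TL values)
Sum = 42.2 + 44.5 + 39.7 + 26.9 + 32.0 + 42.6 = 227.9
Average = 227.9 / 6 = 37.98
Rounded: 38

38


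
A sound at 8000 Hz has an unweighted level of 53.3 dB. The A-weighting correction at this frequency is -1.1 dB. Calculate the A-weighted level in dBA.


Given values:
  SPL = 53.3 dB
  A-weighting at 8000 Hz = -1.1 dB
Formula: L_A = SPL + A_weight
L_A = 53.3 + (-1.1)
L_A = 52.2

52.2 dBA


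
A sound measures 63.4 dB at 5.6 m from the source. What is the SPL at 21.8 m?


Given values:
  SPL1 = 63.4 dB, r1 = 5.6 m, r2 = 21.8 m
Formula: SPL2 = SPL1 - 20 * log10(r2 / r1)
Compute ratio: r2 / r1 = 21.8 / 5.6 = 3.8929
Compute log10: log10(3.8929) = 0.590273
Compute drop: 20 * 0.590273 = 11.8055
SPL2 = 63.4 - 11.8055 = 51.59

51.59 dB


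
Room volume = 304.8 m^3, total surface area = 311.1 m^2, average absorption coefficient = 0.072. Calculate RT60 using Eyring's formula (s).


Given values:
  V = 304.8 m^3, S = 311.1 m^2, alpha = 0.072
Formula: RT60 = 0.161 * V / (-S * ln(1 - alpha))
Compute ln(1 - 0.072) = ln(0.928) = -0.074724
Denominator: -311.1 * -0.074724 = 23.2466
Numerator: 0.161 * 304.8 = 49.0728
RT60 = 49.0728 / 23.2466 = 2.111

2.111 s


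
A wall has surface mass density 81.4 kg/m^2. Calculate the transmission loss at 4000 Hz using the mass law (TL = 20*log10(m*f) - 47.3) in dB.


Given values:
  m = 81.4 kg/m^2, f = 4000 Hz
Formula: TL = 20 * log10(m * f) - 47.3
Compute m * f = 81.4 * 4000 = 325600.0
Compute log10(325600.0) = 5.512684
Compute 20 * 5.512684 = 110.2537
TL = 110.2537 - 47.3 = 62.95

62.95 dB


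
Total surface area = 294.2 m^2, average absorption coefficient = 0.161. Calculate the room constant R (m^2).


Given values:
  S = 294.2 m^2, alpha = 0.161
Formula: R = S * alpha / (1 - alpha)
Numerator: 294.2 * 0.161 = 47.3662
Denominator: 1 - 0.161 = 0.839
R = 47.3662 / 0.839 = 56.46

56.46 m^2


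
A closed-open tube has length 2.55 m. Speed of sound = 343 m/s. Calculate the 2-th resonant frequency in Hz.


Given values:
  Tube type: closed-open, L = 2.55 m, c = 343 m/s, n = 2
Formula: f_n = (2n - 1) * c / (4 * L)
Compute 2n - 1 = 2*2 - 1 = 3
Compute 4 * L = 4 * 2.55 = 10.2
f = 3 * 343 / 10.2
f = 100.88

100.88 Hz


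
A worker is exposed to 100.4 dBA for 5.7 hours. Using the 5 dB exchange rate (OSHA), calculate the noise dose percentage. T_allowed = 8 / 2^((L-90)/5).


Given values:
  L = 100.4 dBA, T = 5.7 hours
Formula: T_allowed = 8 / 2^((L - 90) / 5)
Compute exponent: (100.4 - 90) / 5 = 2.08
Compute 2^(2.08) = 4.228072
T_allowed = 8 / 4.228072 = 1.892115 hours
Dose = (T / T_allowed) * 100
Dose = (5.7 / 1.892115) * 100 = 301.25

301.25 %


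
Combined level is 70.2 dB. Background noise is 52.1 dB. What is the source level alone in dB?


Given values:
  L_total = 70.2 dB, L_bg = 52.1 dB
Formula: L_source = 10 * log10(10^(L_total/10) - 10^(L_bg/10))
Convert to linear:
  10^(70.2/10) = 10471285.4805
  10^(52.1/10) = 162181.0097
Difference: 10471285.4805 - 162181.0097 = 10309104.4708
L_source = 10 * log10(10309104.4708) = 70.13

70.13 dB


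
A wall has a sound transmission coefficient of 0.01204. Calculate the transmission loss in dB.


Given values:
  tau = 0.01204
Formula: TL = 10 * log10(1 / tau)
Compute 1 / tau = 1 / 0.01204 = 83.0565
Compute log10(83.0565) = 1.919374
TL = 10 * 1.919374 = 19.19

19.19 dB


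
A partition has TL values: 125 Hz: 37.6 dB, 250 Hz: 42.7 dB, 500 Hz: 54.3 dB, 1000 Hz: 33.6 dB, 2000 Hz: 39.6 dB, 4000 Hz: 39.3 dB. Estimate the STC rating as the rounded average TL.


Given TL values at each frequency:
  125 Hz: 37.6 dB
  250 Hz: 42.7 dB
  500 Hz: 54.3 dB
  1000 Hz: 33.6 dB
  2000 Hz: 39.6 dB
  4000 Hz: 39.3 dB
Formula: STC ~ round(average of TL values)
Sum = 37.6 + 42.7 + 54.3 + 33.6 + 39.6 + 39.3 = 247.1
Average = 247.1 / 6 = 41.18
Rounded: 41

41


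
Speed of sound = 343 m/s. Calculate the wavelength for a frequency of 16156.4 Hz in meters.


Given values:
  c = 343 m/s, f = 16156.4 Hz
Formula: lambda = c / f
lambda = 343 / 16156.4
lambda = 0.0212

0.0212 m


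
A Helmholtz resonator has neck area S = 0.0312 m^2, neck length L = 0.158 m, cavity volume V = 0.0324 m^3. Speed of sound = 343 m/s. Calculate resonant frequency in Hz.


Given values:
  S = 0.0312 m^2, L = 0.158 m, V = 0.0324 m^3, c = 343 m/s
Formula: f = (c / (2*pi)) * sqrt(S / (V * L))
Compute V * L = 0.0324 * 0.158 = 0.0051192
Compute S / (V * L) = 0.0312 / 0.0051192 = 6.0947
Compute sqrt(6.0947) = 2.468745
Compute c / (2*pi) = 343 / 6.283185 = 54.590148
f = 54.590148 * 2.468745 = 134.77

134.77 Hz


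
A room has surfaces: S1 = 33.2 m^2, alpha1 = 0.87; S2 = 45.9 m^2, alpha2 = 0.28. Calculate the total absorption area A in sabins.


Given surfaces:
  Surface 1: 33.2 * 0.87 = 28.884
  Surface 2: 45.9 * 0.28 = 12.852
Formula: A = sum(Si * alpha_i)
A = 28.884 + 12.852
A = 41.74

41.74 sabins


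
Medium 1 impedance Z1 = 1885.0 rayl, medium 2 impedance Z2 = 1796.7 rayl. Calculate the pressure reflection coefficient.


Given values:
  Z1 = 1885.0 rayl, Z2 = 1796.7 rayl
Formula: R = (Z2 - Z1) / (Z2 + Z1)
Numerator: Z2 - Z1 = 1796.7 - 1885.0 = -88.3
Denominator: Z2 + Z1 = 1796.7 + 1885.0 = 3681.7
R = -88.3 / 3681.7 = -0.024

-0.024


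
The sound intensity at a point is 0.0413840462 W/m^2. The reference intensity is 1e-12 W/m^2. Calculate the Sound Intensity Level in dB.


Given values:
  I = 0.0413840462 W/m^2
  I_ref = 1e-12 W/m^2
Formula: SIL = 10 * log10(I / I_ref)
Compute ratio: I / I_ref = 41384046200
Compute log10: log10(41384046200) = 10.616833
Multiply: SIL = 10 * 10.616833 = 106.17

106.17 dB
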